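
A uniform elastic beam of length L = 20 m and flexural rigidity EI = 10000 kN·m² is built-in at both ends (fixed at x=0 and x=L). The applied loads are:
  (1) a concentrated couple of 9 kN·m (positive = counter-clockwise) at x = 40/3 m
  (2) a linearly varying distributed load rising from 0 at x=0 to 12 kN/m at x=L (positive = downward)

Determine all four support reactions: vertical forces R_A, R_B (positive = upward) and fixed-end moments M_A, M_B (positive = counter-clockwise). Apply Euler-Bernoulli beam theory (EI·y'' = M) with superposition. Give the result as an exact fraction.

Load 1 — applied couple M₀=9 kN·m at a=40/3 m (b=L-a=20/3):
  R_A = 6M₀ab/L³ = 6·9·(40/3)·(20/3)/20³ = 3/5 kN
  M_A = M₀b(2a-b)/L² = 9·(20/3)·(2·(40/3)-(20/3))/20² = 3 kN·m
  R_B = -6M₀ab/L³ = -6·9·(40/3)·(20/3)/20³ = -3/5 kN
  M_B = M₀a(2b-a)/L² = 9·(40/3)·(2·(20/3)-(40/3))/20² = 0 kN·m
Load 2 — triangular load w₀=12 kN/m (0→w₀ over full span):
  R_A = 3w₀L/20 = 3·12·20/20 = 36 kN
  M_A = w₀L²/30 = 12·20²/30 = 160 kN·m
  R_B = 7w₀L/20 = 7·12·20/20 = 84 kN
  M_B = -w₀L²/20 = -12·20²/20 = -240 kN·m
Superposition: R_A = 183/5 kN, M_A = 163 kN·m, R_B = 417/5 kN, M_B = -240 kN·m

R_A = 183/5 kN, M_A = 163 kN·m, R_B = 417/5 kN, M_B = -240 kN·m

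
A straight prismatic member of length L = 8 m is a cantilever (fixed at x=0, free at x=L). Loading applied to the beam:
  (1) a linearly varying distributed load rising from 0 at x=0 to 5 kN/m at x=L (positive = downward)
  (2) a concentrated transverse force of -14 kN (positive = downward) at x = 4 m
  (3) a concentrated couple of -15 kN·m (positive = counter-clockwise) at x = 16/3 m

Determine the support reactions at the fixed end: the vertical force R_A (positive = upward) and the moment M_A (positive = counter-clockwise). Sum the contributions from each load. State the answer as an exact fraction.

R_A = 6 kN, M_A = 197/3 kN·m

Load 1 — triangular load w₀=5 kN/m (0→w₀ over full span):
  R_A = w₀L/2 = 5·8/2 = 20 kN
  M_A = w₀L²/3 = 5·8²/3 = 320/3 kN·m
Load 2 — point force P=-14 kN at a=4 m (b=L-a=4):
  R_A = P = (-14) = -14 kN
  M_A = Pa = (-14)·4 = -56 kN·m
Load 3 — applied couple M₀=-15 kN·m at a=16/3 m (b=L-a=8/3):
  R_A = 0 kN
  M_A = -M₀ = -(-15) = 15 kN·m
Superposition: R_A = 6 kN, M_A = 197/3 kN·m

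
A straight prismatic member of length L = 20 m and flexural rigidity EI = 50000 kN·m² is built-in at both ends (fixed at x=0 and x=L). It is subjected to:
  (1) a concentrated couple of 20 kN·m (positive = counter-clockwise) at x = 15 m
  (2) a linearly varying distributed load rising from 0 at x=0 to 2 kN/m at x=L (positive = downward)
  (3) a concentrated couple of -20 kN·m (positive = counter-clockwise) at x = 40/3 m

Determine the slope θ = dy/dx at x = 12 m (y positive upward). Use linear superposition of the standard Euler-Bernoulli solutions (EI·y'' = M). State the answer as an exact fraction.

Load 1 — applied couple M₀=20 kN·m at a=15 m (b=L-a=5):
  θ_1 = (R_Ax²/2 - M_Ax)/EI  [x≤a] with R_A=9/8, M_A=25/4 = ((9/8)·12²/2 - (25/4)·12)/50000 = 3/25000 rad
Load 2 — triangular load w₀=2 kN/m (0→w₀ over full span):
  θ_2 = -w₀(2x(L-x)(L-2x)(x+2L)+x²(L-x)²)/(120LEI) = -2·(2·12·(20-12)·(20-2·12)·(12+2·20)+12²·(20-12)²)/(120·20·50000) = 8/15625 rad
Load 3 — applied couple M₀=-20 kN·m at a=40/3 m (b=L-a=20/3):
  θ_3 = (R_Ax²/2 - M_Ax)/EI  [x≤a] with R_A=-4/3, M_A=-20/3 = ((-4/3)·12²/2 - (-20/3)·12)/50000 = -1/3125 rad
Superposition: θ = Σ θ_i = 39/125000 rad ≈ 0.000312 rad

θ(12) = 39/125000 rad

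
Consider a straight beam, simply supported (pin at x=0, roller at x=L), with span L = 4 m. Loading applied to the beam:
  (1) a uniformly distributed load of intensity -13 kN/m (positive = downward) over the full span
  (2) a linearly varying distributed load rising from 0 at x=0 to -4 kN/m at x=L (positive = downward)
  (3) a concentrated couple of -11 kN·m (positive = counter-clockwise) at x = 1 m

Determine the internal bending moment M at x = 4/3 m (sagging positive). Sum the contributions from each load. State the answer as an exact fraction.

Load 1 — uniform load w=-13 kN/m over full span:
  M_1 = wx(L-x)/2 = (-13)·(4/3)·(4-(4/3))/2 = -208/9 kN·m
Load 2 — triangular load w₀=-4 kN/m (0→w₀ over full span):
  M_2 = w₀Lx/6 - w₀x³/(6L) = (-4)·4·(4/3)/6 - (-4)·(4/3)³/(6·4) = -256/81 kN·m
Load 3 — applied couple M₀=-11 kN·m at a=1 m (b=L-a=3):
  M_3 = M₀x/L - M₀  [x>a] = (-11)·(4/3)/4 - (-11) = 22/3 kN·m
Superposition: M = Σ M_i = -1534/81 kN·m ≈ -18.938272 kN·m

M(4/3) = -1534/81 kN·m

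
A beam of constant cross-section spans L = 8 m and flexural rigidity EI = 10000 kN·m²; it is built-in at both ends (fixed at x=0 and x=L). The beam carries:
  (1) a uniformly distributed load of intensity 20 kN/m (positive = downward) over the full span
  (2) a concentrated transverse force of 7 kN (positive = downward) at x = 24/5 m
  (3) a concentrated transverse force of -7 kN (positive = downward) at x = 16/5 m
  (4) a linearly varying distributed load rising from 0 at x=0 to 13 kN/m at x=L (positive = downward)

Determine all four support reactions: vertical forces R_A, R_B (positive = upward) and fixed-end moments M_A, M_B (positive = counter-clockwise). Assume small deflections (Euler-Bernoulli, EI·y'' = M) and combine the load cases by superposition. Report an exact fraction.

R_A = 11691/125 kN, M_A = 16464/125 kN·m, R_B = 14809/125 kN, M_B = -56608/375 kN·m

Load 1 — uniform load w=20 kN/m over full span:
  R_A = wL/2 = 20·8/2 = 80 kN
  M_A = wL²/12 = 20·8²/12 = 320/3 kN·m
  R_B = wL/2 = 20·8/2 = 80 kN
  M_B = -wL²/12 = -20·8²/12 = -320/3 kN·m
Load 2 — point force P=7 kN at a=24/5 m (b=L-a=16/5):
  R_A = Pb²(3a+b)/L³ = 7·(16/5)²·(3·(24/5)+(16/5))/8³ = 308/125 kN
  M_A = Pab²/L² = 7·(24/5)·(16/5)²/8² = 672/125 kN·m
  R_B = Pa²(a+3b)/L³ = 7·(24/5)²·((24/5)+3·(16/5))/8³ = 567/125 kN
  M_B = -Pa²b/L² = -7·(24/5)²·(16/5)/8² = -1008/125 kN·m
Load 3 — point force P=-7 kN at a=16/5 m (b=L-a=24/5):
  R_A = Pb²(3a+b)/L³ = (-7)·(24/5)²·(3·(16/5)+(24/5))/8³ = -567/125 kN
  M_A = Pab²/L² = (-7)·(16/5)·(24/5)²/8² = -1008/125 kN·m
  R_B = Pa²(a+3b)/L³ = (-7)·(16/5)²·((16/5)+3·(24/5))/8³ = -308/125 kN
  M_B = -Pa²b/L² = -(-7)·(16/5)²·(24/5)/8² = 672/125 kN·m
Load 4 — triangular load w₀=13 kN/m (0→w₀ over full span):
  R_A = 3w₀L/20 = 3·13·8/20 = 78/5 kN
  M_A = w₀L²/30 = 13·8²/30 = 416/15 kN·m
  R_B = 7w₀L/20 = 7·13·8/20 = 182/5 kN
  M_B = -w₀L²/20 = -13·8²/20 = -208/5 kN·m
Superposition: R_A = 11691/125 kN, M_A = 16464/125 kN·m, R_B = 14809/125 kN, M_B = -56608/375 kN·m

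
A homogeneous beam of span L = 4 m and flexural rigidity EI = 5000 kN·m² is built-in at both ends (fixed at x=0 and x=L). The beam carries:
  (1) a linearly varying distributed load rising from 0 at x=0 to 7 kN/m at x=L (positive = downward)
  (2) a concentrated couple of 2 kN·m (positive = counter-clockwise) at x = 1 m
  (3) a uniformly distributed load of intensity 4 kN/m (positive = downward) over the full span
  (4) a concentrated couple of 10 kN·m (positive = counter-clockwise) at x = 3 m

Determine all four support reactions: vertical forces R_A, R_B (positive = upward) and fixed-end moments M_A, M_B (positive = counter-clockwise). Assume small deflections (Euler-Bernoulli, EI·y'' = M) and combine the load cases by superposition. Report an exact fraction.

R_A = 623/40 kN, M_A = 709/60 kN·m, R_B = 577/40 kN, M_B = -731/60 kN·m

Load 1 — triangular load w₀=7 kN/m (0→w₀ over full span):
  R_A = 3w₀L/20 = 3·7·4/20 = 21/5 kN
  M_A = w₀L²/30 = 7·4²/30 = 56/15 kN·m
  R_B = 7w₀L/20 = 7·7·4/20 = 49/5 kN
  M_B = -w₀L²/20 = -7·4²/20 = -28/5 kN·m
Load 2 — applied couple M₀=2 kN·m at a=1 m (b=L-a=3):
  R_A = 6M₀ab/L³ = 6·2·1·3/4³ = 9/16 kN
  M_A = M₀b(2a-b)/L² = 2·3·(2·1-3)/4² = -3/8 kN·m
  R_B = -6M₀ab/L³ = -6·2·1·3/4³ = -9/16 kN
  M_B = M₀a(2b-a)/L² = 2·1·(2·3-1)/4² = 5/8 kN·m
Load 3 — uniform load w=4 kN/m over full span:
  R_A = wL/2 = 4·4/2 = 8 kN
  M_A = wL²/12 = 4·4²/12 = 16/3 kN·m
  R_B = wL/2 = 4·4/2 = 8 kN
  M_B = -wL²/12 = -4·4²/12 = -16/3 kN·m
Load 4 — applied couple M₀=10 kN·m at a=3 m (b=L-a=1):
  R_A = 6M₀ab/L³ = 6·10·3·1/4³ = 45/16 kN
  M_A = M₀b(2a-b)/L² = 10·1·(2·3-1)/4² = 25/8 kN·m
  R_B = -6M₀ab/L³ = -6·10·3·1/4³ = -45/16 kN
  M_B = M₀a(2b-a)/L² = 10·3·(2·1-3)/4² = -15/8 kN·m
Superposition: R_A = 623/40 kN, M_A = 709/60 kN·m, R_B = 577/40 kN, M_B = -731/60 kN·m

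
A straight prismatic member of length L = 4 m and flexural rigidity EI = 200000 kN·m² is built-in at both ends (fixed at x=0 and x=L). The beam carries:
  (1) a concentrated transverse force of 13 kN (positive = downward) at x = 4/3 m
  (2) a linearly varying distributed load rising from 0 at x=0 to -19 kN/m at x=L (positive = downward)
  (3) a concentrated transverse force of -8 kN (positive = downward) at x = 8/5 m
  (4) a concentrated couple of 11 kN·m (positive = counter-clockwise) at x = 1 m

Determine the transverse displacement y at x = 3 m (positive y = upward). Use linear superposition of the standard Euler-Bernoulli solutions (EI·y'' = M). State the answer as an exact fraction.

Load 1 — point force P=13 kN at a=4/3 m (b=L-a=8/3):
  y_1 = -Pa²(L-x)²(3bL-(3b+a)(L-x))/(6L³EI)  [x>a] = -13·(4/3)²·(4-3)²·(3·(8/3)·4-(3·(8/3)+(4/3))·(4-3))/(6·4³·200000) = -221/32400000 m
Load 2 — triangular load w₀=-19 kN/m (0→w₀ over full span):
  y_2 = -w₀x²(L-x)²(x+2L)/(120LEI) = -(-19)·3²·(4-3)²·(3+2·4)/(120·4·200000) = 627/32000000 m
Load 3 — point force P=-8 kN at a=8/5 m (b=L-a=12/5):
  y_3 = -Pa²(L-x)²(3bL-(3b+a)(L-x))/(6L³EI)  [x>a] = -(-8)·(8/5)²·(4-3)²·(3·(12/5)·4-(3·(12/5)+(8/5))·(4-3))/(6·4³·200000) = 1/187500 m
Load 4 — applied couple M₀=11 kN·m at a=1 m (b=L-a=3):
  y_4 = (R_Ax³/6 - M_Ax²/2 - M₀(x-a)²/2)/EI  [x>a] with R_A=99/32, M_A=-33/16 = ((99/32)·3³/6 - (-33/16)·3²/2 - 11·(3-1)²/2)/200000 = 77/12800000 m
Superposition: y = Σ y_i = 125047/5184000000 m ≈ 0.000024 m

y(3) = 125047/5184000000 m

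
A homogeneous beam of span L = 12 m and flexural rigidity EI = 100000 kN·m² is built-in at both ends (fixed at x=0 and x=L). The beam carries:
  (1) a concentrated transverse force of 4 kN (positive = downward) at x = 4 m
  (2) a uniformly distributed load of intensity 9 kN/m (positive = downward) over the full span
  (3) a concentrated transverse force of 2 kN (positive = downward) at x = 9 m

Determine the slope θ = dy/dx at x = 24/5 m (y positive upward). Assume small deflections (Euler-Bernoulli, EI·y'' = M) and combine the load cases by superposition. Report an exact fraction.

θ(24/5) = -8161/12500000 rad

Load 1 — point force P=4 kN at a=4 m (b=L-a=8):
  θ_1 = Pa²(L-x)(2bL-(3b+a)(L-x))/(2L³EI)  [x>a] = 4·4²·(12-(24/5))·(2·8·12-(3·8+4)·(12-(24/5)))/(2·12³·100000) = -1/78125 rad
Load 2 — uniform load w=9 kN/m over full span:
  θ_2 = -wx(L-x)(L-2x)/(12EI) = -9·(24/5)·(12-(24/5))·(12-2·(24/5))/(12·100000) = -243/390625 rad
Load 3 — point force P=2 kN at a=9 m (b=L-a=3):
  θ_3 = -Pb²x(2aL-(3a+b)x)/(2L³EI)  [x≤a] = -2·3²·(24/5)·(2·9·12-(3·9+3)·(24/5))/(2·12³·100000) = -9/500000 rad
Superposition: θ = Σ θ_i = -8161/12500000 rad ≈ -0.000653 rad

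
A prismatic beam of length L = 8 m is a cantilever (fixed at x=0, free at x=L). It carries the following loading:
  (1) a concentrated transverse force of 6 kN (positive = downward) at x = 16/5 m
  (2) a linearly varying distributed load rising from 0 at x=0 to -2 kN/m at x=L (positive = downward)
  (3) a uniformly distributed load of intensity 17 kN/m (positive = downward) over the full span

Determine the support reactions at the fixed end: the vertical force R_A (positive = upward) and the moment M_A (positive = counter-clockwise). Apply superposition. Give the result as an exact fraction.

R_A = 134 kN, M_A = 7808/15 kN·m

Load 1 — point force P=6 kN at a=16/5 m (b=L-a=24/5):
  R_A = P = 6 kN
  M_A = Pa = 6·(16/5) = 96/5 kN·m
Load 2 — triangular load w₀=-2 kN/m (0→w₀ over full span):
  R_A = w₀L/2 = (-2)·8/2 = -8 kN
  M_A = w₀L²/3 = (-2)·8²/3 = -128/3 kN·m
Load 3 — uniform load w=17 kN/m over full span:
  R_A = wL = 17·8 = 136 kN
  M_A = wL²/2 = 17·8²/2 = 544 kN·m
Superposition: R_A = 134 kN, M_A = 7808/15 kN·m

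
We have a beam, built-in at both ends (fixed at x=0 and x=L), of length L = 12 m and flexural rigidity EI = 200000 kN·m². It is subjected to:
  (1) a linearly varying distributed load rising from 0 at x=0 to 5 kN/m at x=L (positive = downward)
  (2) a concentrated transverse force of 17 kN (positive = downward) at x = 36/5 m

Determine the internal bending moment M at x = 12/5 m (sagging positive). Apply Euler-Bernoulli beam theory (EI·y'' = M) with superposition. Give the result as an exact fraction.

Load 1 — triangular load w₀=5 kN/m (0→w₀ over full span):
  M_1 = 3w₀Lx/20 - w₀L²/30 - w₀x³/(6L) = 3·5·12·(12/5)/20 - 5·12²/30 - 5·(12/5)³/(6·12) = -84/25 kN·m
Load 2 — point force P=17 kN at a=36/5 m (b=L-a=24/5):
  M_2 = Pb²(3a+b)x/L³ - Pab²/L²  [x≤a] = 17·(24/5)²·(3·(36/5)+(24/5))·(12/5)/12³ - 17·(36/5)·(24/5)²/12² = -3264/625 kN·m
Superposition: M = Σ M_i = -5364/625 kN·m ≈ -8.582400 kN·m

M(12/5) = -5364/625 kN·m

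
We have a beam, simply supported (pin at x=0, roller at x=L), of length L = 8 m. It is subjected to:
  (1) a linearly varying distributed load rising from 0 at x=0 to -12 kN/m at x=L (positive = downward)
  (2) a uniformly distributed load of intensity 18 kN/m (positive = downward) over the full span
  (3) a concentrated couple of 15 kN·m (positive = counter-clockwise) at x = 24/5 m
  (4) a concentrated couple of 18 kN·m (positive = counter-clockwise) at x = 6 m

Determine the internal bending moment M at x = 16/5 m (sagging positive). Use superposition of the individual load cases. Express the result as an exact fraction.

Load 1 — triangular load w₀=-12 kN/m (0→w₀ over full span):
  M_1 = w₀Lx/6 - w₀x³/(6L) = (-12)·8·(16/5)/6 - (-12)·(16/5)³/(6·8) = -5376/125 kN·m
Load 2 — uniform load w=18 kN/m over full span:
  M_2 = wx(L-x)/2 = 18·(16/5)·(8-(16/5))/2 = 3456/25 kN·m
Load 3 — applied couple M₀=15 kN·m at a=24/5 m (b=L-a=16/5):
  M_3 = M₀x/L  [x≤a] = 15·(16/5)/8 = 6 kN·m
Load 4 — applied couple M₀=18 kN·m at a=6 m (b=L-a=2):
  M_4 = M₀x/L  [x≤a] = 18·(16/5)/8 = 36/5 kN·m
Superposition: M = Σ M_i = 13554/125 kN·m ≈ 108.432000 kN·m

M(16/5) = 13554/125 kN·m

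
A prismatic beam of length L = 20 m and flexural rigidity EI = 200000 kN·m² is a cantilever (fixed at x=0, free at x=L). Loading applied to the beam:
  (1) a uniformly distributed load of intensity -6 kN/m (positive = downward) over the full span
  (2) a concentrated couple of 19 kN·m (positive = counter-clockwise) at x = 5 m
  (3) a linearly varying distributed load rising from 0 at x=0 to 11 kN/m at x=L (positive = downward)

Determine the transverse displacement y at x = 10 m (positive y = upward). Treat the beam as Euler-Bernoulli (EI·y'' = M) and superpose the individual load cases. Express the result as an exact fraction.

y(10) = -2939/48000 m

Load 1 — uniform load w=-6 kN/m over full span:
  y_1 = -wx²(x²-4Lx+6L²)/(24EI) = -(-6)·10²·(10²-4·20·10+6·20²)/(24·200000) = 17/80 m
Load 2 — applied couple M₀=19 kN·m at a=5 m (b=L-a=15):
  y_2 = M₀a(2x-a)/(2EI)  [x>a] = 19·5·(2·10-5)/(2·200000) = 57/16000 m
Load 3 — triangular load w₀=11 kN/m (0→w₀ over full span):
  y_3 = (w₀Lx³/12-w₀L²x²/6-w₀x⁵/(120L))/EI = (11·20·10³/12-11·20²·10²/6-11·10⁵/(120·20))/200000 = -1331/4800 m
Superposition: y = Σ y_i = -2939/48000 m ≈ -0.061229 m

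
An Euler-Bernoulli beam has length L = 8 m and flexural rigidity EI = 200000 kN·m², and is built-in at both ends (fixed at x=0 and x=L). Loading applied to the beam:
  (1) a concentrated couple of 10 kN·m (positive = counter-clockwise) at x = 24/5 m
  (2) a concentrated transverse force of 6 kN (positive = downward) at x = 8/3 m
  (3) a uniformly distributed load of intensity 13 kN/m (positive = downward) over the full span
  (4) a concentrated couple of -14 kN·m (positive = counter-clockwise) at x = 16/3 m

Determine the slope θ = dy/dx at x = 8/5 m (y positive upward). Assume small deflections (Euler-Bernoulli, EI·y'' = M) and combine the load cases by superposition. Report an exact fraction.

θ(8/5) = -4027/14062500 rad

Load 1 — applied couple M₀=10 kN·m at a=24/5 m (b=L-a=16/5):
  θ_1 = (R_Ax²/2 - M_Ax)/EI  [x≤a] with R_A=9/5, M_A=16/5 = ((9/5)·(8/5)²/2 - (16/5)·(8/5))/200000 = -11/781250 rad
Load 2 — point force P=6 kN at a=8/3 m (b=L-a=16/3):
  θ_2 = -Pb²x(2aL-(3a+b)x)/(2L³EI)  [x≤a] = -6·(16/3)²·(8/5)·(2·(8/3)·8-(3·(8/3)+(16/3))·(8/5))/(2·8³·200000) = -4/140625 rad
Load 3 — uniform load w=13 kN/m over full span:
  θ_3 = -wx(L-x)(L-2x)/(12EI) = -13·(8/5)·(8-(8/5))·(8-2·(8/5))/(12·200000) = -104/390625 rad
Load 4 — applied couple M₀=-14 kN·m at a=16/3 m (b=L-a=8/3):
  θ_4 = (R_Ax²/2 - M_Ax)/EI  [x≤a] with R_A=-7/3, M_A=-14/3 = ((-7/3)·(8/5)²/2 - (-14/3)·(8/5))/200000 = 7/312500 rad
Superposition: θ = Σ θ_i = -4027/14062500 rad ≈ -0.000286 rad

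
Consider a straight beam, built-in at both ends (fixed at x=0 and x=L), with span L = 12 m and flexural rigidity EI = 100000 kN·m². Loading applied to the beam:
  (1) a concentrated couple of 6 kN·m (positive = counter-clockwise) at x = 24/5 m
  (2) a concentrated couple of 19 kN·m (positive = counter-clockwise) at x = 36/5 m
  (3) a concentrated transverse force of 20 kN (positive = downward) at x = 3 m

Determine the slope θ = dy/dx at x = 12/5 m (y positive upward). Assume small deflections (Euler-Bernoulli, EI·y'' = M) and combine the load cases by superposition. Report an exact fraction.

Load 1 — applied couple M₀=6 kN·m at a=24/5 m (b=L-a=36/5):
  θ_1 = (R_Ax²/2 - M_Ax)/EI  [x≤a] with R_A=18/25, M_A=18/25 = ((18/25)·(12/5)²/2 - (18/25)·(12/5))/100000 = 27/7812500 rad
Load 2 — applied couple M₀=19 kN·m at a=36/5 m (b=L-a=24/5):
  θ_2 = (R_Ax²/2 - M_Ax)/EI  [x≤a] with R_A=57/25, M_A=152/25 = ((57/25)·(12/5)²/2 - (152/25)·(12/5))/100000 = -627/7812500 rad
Load 3 — point force P=20 kN at a=3 m (b=L-a=9):
  θ_3 = -Pb²x(2aL-(3a+b)x)/(2L³EI)  [x≤a] = -20·9²·(12/5)·(2·3·12-(3·3+9)·(12/5))/(2·12³·100000) = -81/250000 rad
Superposition: θ = Σ θ_i = -501/1250000 rad ≈ -0.000401 rad

θ(12/5) = -501/1250000 rad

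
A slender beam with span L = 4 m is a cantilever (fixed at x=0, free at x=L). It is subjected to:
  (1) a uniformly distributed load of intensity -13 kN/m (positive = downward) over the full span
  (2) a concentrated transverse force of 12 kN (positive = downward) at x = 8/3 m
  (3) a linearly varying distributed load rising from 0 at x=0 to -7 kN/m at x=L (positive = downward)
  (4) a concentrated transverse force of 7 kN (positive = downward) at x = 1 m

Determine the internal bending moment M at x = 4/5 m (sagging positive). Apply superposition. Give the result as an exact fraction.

Load 1 — uniform load w=-13 kN/m over full span:
  M_1 = -w(L-x)²/2 = -(-13)·(4-(4/5))²/2 = 1664/25 kN·m
Load 2 — point force P=12 kN at a=8/3 m (b=L-a=4/3):
  M_2 = -P(a-x)  [x≤a] = -12·((8/3)-(4/5)) = -112/5 kN·m
Load 3 — triangular load w₀=-7 kN/m (0→w₀ over full span):
  M_3 = w₀Lx/2 - w₀L²/3 - w₀x³/(6L) = (-7)·4·(4/5)/2 - (-7)·4²/3 - (-7)·(4/5)³/(6·4) = 9856/375 kN·m
Load 4 — point force P=7 kN at a=1 m (b=L-a=3):
  M_4 = -P(a-x)  [x≤a] = -7·(1-(4/5)) = -7/5 kN·m
Superposition: M = Σ M_i = 25891/375 kN·m ≈ 69.042667 kN·m

M(4/5) = 25891/375 kN·m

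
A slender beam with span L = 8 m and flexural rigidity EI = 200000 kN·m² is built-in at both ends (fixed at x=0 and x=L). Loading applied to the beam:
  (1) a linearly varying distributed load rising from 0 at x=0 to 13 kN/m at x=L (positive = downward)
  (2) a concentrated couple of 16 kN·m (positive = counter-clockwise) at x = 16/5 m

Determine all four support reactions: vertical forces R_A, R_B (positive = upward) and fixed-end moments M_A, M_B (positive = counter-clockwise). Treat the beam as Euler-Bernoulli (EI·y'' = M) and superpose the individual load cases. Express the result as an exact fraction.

Load 1 — triangular load w₀=13 kN/m (0→w₀ over full span):
  R_A = 3w₀L/20 = 3·13·8/20 = 78/5 kN
  M_A = w₀L²/30 = 13·8²/30 = 416/15 kN·m
  R_B = 7w₀L/20 = 7·13·8/20 = 182/5 kN
  M_B = -w₀L²/20 = -13·8²/20 = -208/5 kN·m
Load 2 — applied couple M₀=16 kN·m at a=16/5 m (b=L-a=24/5):
  R_A = 6M₀ab/L³ = 6·16·(16/5)·(24/5)/8³ = 72/25 kN
  M_A = M₀b(2a-b)/L² = 16·(24/5)·(2·(16/5)-(24/5))/8² = 48/25 kN·m
  R_B = -6M₀ab/L³ = -6·16·(16/5)·(24/5)/8³ = -72/25 kN
  M_B = M₀a(2b-a)/L² = 16·(16/5)·(2·(24/5)-(16/5))/8² = 128/25 kN·m
Superposition: R_A = 462/25 kN, M_A = 2224/75 kN·m, R_B = 838/25 kN, M_B = -912/25 kN·m

R_A = 462/25 kN, M_A = 2224/75 kN·m, R_B = 838/25 kN, M_B = -912/25 kN·m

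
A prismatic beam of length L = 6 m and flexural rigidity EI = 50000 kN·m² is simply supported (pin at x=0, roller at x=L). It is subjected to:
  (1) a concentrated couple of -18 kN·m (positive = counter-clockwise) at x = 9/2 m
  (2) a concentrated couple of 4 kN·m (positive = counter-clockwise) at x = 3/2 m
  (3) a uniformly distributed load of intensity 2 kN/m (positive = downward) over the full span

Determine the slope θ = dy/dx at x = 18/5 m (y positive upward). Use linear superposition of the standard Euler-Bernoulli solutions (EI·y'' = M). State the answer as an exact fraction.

θ(18/5) = -817/50000000 rad

Load 1 — applied couple M₀=-18 kN·m at a=9/2 m (b=L-a=3/2):
  θ_1 = (M₀x²/(2L)+C₁)/EI  [x≤a] with C₁=M₀(3b²-L²)/(6L)=117/8 = ((-18)·(18/5)²/(2·6)+(117/8))/50000 = -963/10000000 rad
Load 2 — applied couple M₀=4 kN·m at a=3/2 m (b=L-a=9/2):
  θ_2 = (M₀x²/(2L)-M₀(x-a)+C₁)/EI  [x>a] with C₁=M₀(3b²-L²)/(6L)=11/4 = (4·(18/5)²/(2·6)-4·((18/5)-(3/2))+(11/4))/50000 = -133/5000000 rad
Load 3 — uniform load w=2 kN/m over full span:
  θ_3 = -w(L³-6Lx²+4x³)/(24EI) = -2·(6³-6·6·(18/5)²+4·(18/5)³)/(24·50000) = 333/3125000 rad
Superposition: θ = Σ θ_i = -817/50000000 rad ≈ -0.000016 rad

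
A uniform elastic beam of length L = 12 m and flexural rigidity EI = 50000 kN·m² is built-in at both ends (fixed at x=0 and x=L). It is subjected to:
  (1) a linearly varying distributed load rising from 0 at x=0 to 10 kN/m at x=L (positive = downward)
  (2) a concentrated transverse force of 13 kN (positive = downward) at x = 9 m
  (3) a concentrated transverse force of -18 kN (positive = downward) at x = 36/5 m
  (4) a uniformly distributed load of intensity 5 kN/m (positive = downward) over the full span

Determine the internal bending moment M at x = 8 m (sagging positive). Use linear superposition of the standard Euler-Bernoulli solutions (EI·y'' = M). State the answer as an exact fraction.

Load 1 — triangular load w₀=10 kN/m (0→w₀ over full span):
  M_1 = 3w₀Lx/20 - w₀L²/30 - w₀x³/(6L) = 3·10·12·8/20 - 10·12²/30 - 10·8³/(6·12) = 224/9 kN·m
Load 2 — point force P=13 kN at a=9 m (b=L-a=3):
  M_2 = Pb²(3a+b)x/L³ - Pab²/L²  [x≤a] = 13·3²·(3·9+3)·8/12³ - 13·9·3²/12² = 143/16 kN·m
Load 3 — point force P=-18 kN at a=36/5 m (b=L-a=24/5):
  M_3 = Pa²(a+3b)(L-x)/L³ - Pa²b/L²  [x>a] = (-18)·(36/5)²·((36/5)+3·(24/5))·(12-8)/12³ - (-18)·(36/5)²·(24/5)/12² = -1944/125 kN·m
Load 4 — uniform load w=5 kN/m over full span:
  M_4 = wLx/2 - wL²/12 - wx²/2 = 5·12·8/2 - 5·12²/12 - 5·8²/2 = 20 kN·m
Superposition: M = Σ M_i = 688939/18000 kN·m ≈ 38.274389 kN·m

M(8) = 688939/18000 kN·m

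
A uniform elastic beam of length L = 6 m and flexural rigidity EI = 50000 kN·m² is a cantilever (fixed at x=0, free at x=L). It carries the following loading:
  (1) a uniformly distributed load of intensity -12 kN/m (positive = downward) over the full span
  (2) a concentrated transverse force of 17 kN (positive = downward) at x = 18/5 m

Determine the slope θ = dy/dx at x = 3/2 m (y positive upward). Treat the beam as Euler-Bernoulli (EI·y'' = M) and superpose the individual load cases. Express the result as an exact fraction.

Load 1 — uniform load w=-12 kN/m over full span:
  θ_1 = -wx(x²-3Lx+3L²)/(6EI) = -(-12)·(3/2)·((3/2)²-3·6·(3/2)+3·6²)/(6·50000) = 999/200000 rad
Load 2 — point force P=17 kN at a=18/5 m (b=L-a=12/5):
  θ_2 = -Px(2a-x)/(2EI)  [x≤a] = -17·(3/2)·(2·(18/5)-(3/2))/(2·50000) = -2907/2000000 rad
Superposition: θ = Σ θ_i = 7083/2000000 rad ≈ 0.003541 rad

θ(3/2) = 7083/2000000 rad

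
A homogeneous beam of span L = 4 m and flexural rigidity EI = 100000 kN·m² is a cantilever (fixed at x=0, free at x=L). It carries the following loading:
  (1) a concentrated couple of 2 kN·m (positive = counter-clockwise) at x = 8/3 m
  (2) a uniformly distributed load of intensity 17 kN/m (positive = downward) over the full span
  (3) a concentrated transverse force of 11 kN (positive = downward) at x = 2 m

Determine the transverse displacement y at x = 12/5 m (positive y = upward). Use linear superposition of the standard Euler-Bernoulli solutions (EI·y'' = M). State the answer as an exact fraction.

Load 1 — applied couple M₀=2 kN·m at a=8/3 m (b=L-a=4/3):
  y_1 = M₀x²/(2EI)  [x≤a] = 2·(12/5)²/(2·100000) = 9/156250 m
Load 2 — uniform load w=17 kN/m over full span:
  y_2 = -wx²(x²-4Lx+6L²)/(24EI) = -17·(12/5)²·((12/5)²-4·4·(12/5)+6·4²)/(24·100000) = -5049/1953125 m
Load 3 — point force P=11 kN at a=2 m (b=L-a=2):
  y_3 = -Pa²(3x-a)/(6EI)  [x>a] = -11·2²·(3·(12/5)-2)/(6·100000) = -143/375000 m
Superposition: y = Σ y_i = -136351/46875000 m ≈ -0.002909 m

y(12/5) = -136351/46875000 m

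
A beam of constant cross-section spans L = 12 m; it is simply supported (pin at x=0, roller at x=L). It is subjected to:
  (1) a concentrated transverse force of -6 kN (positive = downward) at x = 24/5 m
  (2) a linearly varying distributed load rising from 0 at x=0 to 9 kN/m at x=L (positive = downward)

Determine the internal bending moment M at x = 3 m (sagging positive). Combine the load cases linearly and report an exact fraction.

M(3) = 1593/40 kN·m

Load 1 — point force P=-6 kN at a=24/5 m (b=L-a=36/5):
  M_1 = Pbx/L  [x≤a] = (-6)·(36/5)·3/12 = -54/5 kN·m
Load 2 — triangular load w₀=9 kN/m (0→w₀ over full span):
  M_2 = w₀Lx/6 - w₀x³/(6L) = 9·12·3/6 - 9·3³/(6·12) = 405/8 kN·m
Superposition: M = Σ M_i = 1593/40 kN·m ≈ 39.825000 kN·m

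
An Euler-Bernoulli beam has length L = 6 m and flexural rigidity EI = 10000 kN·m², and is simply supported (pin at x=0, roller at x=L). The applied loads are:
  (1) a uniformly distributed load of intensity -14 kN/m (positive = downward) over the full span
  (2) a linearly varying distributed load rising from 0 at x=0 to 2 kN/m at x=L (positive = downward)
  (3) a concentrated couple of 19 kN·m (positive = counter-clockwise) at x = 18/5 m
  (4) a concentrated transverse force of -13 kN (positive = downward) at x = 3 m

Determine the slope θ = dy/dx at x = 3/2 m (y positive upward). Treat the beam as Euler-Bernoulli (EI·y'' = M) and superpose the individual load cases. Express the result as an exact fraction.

Load 1 — uniform load w=-14 kN/m over full span:
  θ_1 = -w(L³-6Lx²+4x³)/(24EI) = -(-14)·(6³-6·6·(3/2)²+4·(3/2)³)/(24·10000) = 693/80000 rad
Load 2 — triangular load w₀=2 kN/m (0→w₀ over full span):
  θ_2 = -w₀(7L⁴-30L²x²+15x⁴)/(360LEI) = -2·(7·6⁴-30·6²·(3/2)²+15·(3/2)⁴)/(360·6·10000) = -3981/6400000 rad
Load 3 — applied couple M₀=19 kN·m at a=18/5 m (b=L-a=12/5):
  θ_3 = (M₀x²/(2L)+C₁)/EI  [x≤a] with C₁=M₀(3b²-L²)/(6L)=-247/25 = (19·(3/2)²/(2·6)+(-247/25))/10000 = -2527/4000000 rad
Load 4 — point force P=-13 kN at a=3 m (b=L-a=3):
  θ_4 = -Pb(L²-b²-3x²)/(6LEI)  [x≤a] = -(-13)·3·(6²-3²-3·(3/2)²)/(6·6·10000) = 351/160000 rad
Superposition: θ = Σ θ_i = 307279/32000000 rad ≈ 0.009602 rad

θ(3/2) = 307279/32000000 rad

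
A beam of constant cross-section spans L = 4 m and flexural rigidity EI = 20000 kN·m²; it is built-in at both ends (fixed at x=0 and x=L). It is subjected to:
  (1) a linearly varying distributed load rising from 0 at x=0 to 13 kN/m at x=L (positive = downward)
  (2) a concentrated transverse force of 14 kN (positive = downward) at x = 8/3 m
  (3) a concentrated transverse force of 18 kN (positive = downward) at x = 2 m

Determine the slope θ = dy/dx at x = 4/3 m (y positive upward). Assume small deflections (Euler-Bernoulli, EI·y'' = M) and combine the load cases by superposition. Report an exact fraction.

Load 1 — triangular load w₀=13 kN/m (0→w₀ over full span):
  θ_1 = -w₀(2x(L-x)(L-2x)(x+2L)+x²(L-x)²)/(120LEI) = -13·(2·(4/3)·(4-(4/3))·(4-2·(4/3))·((4/3)+2·4)+(4/3)²·(4-(4/3))²)/(120·4·20000) = -104/759375 rad
Load 2 — point force P=14 kN at a=8/3 m (b=L-a=4/3):
  θ_2 = -Pb²x(2aL-(3a+b)x)/(2L³EI)  [x≤a] = -14·(4/3)²·(4/3)·(2·(8/3)·4-(3·(8/3)+(4/3))·(4/3))/(2·4³·20000) = -7/60750 rad
Load 3 — point force P=18 kN at a=2 m (b=L-a=2):
  θ_3 = -Pb²x(2aL-(3a+b)x)/(2L³EI)  [x≤a] = -18·2²·(4/3)·(2·2·4-(3·2+2)·(4/3))/(2·4³·20000) = -1/5000 rad
Superposition: θ = Σ θ_i = -2747/6075000 rad ≈ -0.000452 rad

θ(4/3) = -2747/6075000 rad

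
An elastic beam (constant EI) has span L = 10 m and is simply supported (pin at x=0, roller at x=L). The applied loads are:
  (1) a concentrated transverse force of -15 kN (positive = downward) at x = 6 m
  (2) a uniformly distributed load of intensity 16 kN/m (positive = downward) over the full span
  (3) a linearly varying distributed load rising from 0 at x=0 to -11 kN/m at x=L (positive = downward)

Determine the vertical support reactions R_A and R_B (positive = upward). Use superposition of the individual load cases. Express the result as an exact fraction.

R_A = 167/3 kN, R_B = 103/3 kN

Load 1 — point force P=-15 kN at a=6 m (b=L-a=4):
  R_A = Pb/L = (-15)·4/10 = -6 kN
  R_B = Pa/L = (-15)·6/10 = -9 kN
Load 2 — uniform load w=16 kN/m over full span:
  R_A = wL/2 = 16·10/2 = 80 kN
  R_B = wL/2 = 16·10/2 = 80 kN
Load 3 — triangular load w₀=-11 kN/m (0→w₀ over full span):
  R_A = w₀L/6 = (-11)·10/6 = -55/3 kN
  R_B = w₀L/3 = (-11)·10/3 = -110/3 kN
Superposition: R_A = 167/3 kN, R_B = 103/3 kN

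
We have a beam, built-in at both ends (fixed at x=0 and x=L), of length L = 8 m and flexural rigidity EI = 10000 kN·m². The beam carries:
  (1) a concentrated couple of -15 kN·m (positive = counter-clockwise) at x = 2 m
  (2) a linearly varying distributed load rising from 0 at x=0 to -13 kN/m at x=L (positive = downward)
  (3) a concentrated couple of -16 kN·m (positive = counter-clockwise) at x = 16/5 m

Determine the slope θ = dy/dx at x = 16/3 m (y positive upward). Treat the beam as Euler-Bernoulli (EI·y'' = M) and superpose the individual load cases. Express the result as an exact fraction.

θ(16/3) = -65369/60750000 rad

Load 1 — applied couple M₀=-15 kN·m at a=2 m (b=L-a=6):
  θ_1 = (R_Ax²/2 - M_Ax - M₀(x-a))/EI  [x>a] with R_A=-135/64, M_A=45/16 = ((-135/64)·(16/3)²/2 - (45/16)·(16/3) - (-15)·((16/3)-2))/10000 = 1/2000 rad
Load 2 — triangular load w₀=-13 kN/m (0→w₀ over full span):
  θ_2 = -w₀(2x(L-x)(L-2x)(x+2L)+x²(L-x)²)/(120LEI) = -(-13)·(2·(16/3)·(8-(16/3))·(8-2·(16/3))·((16/3)+2·8)+(16/3)²·(8-(16/3))²)/(120·8·10000) = -1456/759375 rad
Load 3 — applied couple M₀=-16 kN·m at a=16/5 m (b=L-a=24/5):
  θ_3 = (R_Ax²/2 - M_Ax - M₀(x-a))/EI  [x>a] with R_A=-72/25, M_A=-48/25 = ((-72/25)·(16/3)²/2 - (-48/25)·(16/3) - (-16)·((16/3)-(16/5)))/10000 = 16/46875 rad
Superposition: θ = Σ θ_i = -65369/60750000 rad ≈ -0.001076 rad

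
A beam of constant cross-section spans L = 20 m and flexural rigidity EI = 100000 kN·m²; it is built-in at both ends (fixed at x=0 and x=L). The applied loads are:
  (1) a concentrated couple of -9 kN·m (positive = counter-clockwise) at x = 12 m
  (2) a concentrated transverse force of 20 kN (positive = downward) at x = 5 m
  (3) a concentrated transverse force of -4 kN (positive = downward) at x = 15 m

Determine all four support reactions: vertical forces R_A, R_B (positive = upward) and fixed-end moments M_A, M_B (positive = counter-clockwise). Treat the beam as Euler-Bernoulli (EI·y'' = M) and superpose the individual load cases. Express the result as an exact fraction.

Load 1 — applied couple M₀=-9 kN·m at a=12 m (b=L-a=8):
  R_A = 6M₀ab/L³ = 6·(-9)·12·8/20³ = -81/125 kN
  M_A = M₀b(2a-b)/L² = (-9)·8·(2·12-8)/20² = -72/25 kN·m
  R_B = -6M₀ab/L³ = -6·(-9)·12·8/20³ = 81/125 kN
  M_B = M₀a(2b-a)/L² = (-9)·12·(2·8-12)/20² = -27/25 kN·m
Load 2 — point force P=20 kN at a=5 m (b=L-a=15):
  R_A = Pb²(3a+b)/L³ = 20·15²·(3·5+15)/20³ = 135/8 kN
  M_A = Pab²/L² = 20·5·15²/20² = 225/4 kN·m
  R_B = Pa²(a+3b)/L³ = 20·5²·(5+3·15)/20³ = 25/8 kN
  M_B = -Pa²b/L² = -20·5²·15/20² = -75/4 kN·m
Load 3 — point force P=-4 kN at a=15 m (b=L-a=5):
  R_A = Pb²(3a+b)/L³ = (-4)·5²·(3·15+5)/20³ = -5/8 kN
  M_A = Pab²/L² = (-4)·15·5²/20² = -15/4 kN·m
  R_B = Pa²(a+3b)/L³ = (-4)·15²·(15+3·5)/20³ = -27/8 kN
  M_B = -Pa²b/L² = -(-4)·15²·5/20² = 45/4 kN·m
Superposition: R_A = 7801/500 kN, M_A = 2481/50 kN·m, R_B = 199/500 kN, M_B = -429/50 kN·m

R_A = 7801/500 kN, M_A = 2481/50 kN·m, R_B = 199/500 kN, M_B = -429/50 kN·m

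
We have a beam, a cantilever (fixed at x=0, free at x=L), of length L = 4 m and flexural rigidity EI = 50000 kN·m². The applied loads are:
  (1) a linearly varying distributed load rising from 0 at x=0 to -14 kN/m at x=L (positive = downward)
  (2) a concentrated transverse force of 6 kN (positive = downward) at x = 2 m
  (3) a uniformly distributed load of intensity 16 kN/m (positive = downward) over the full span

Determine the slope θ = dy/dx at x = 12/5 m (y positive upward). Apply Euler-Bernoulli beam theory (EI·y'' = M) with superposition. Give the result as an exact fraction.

θ(12/5) = -10679/7812500 rad

Load 1 — triangular load w₀=-14 kN/m (0→w₀ over full span):
  θ_1 = (w₀Lx²/4-w₀L²x/3-w₀x⁴/(24L))/EI = ((-14)·4·(12/5)²/4-(-14)·4²·(12/5)/3-(-14)·(12/5)⁴/(24·4))/50000 = 4039/1953125 rad
Load 2 — point force P=6 kN at a=2 m (b=L-a=2):
  θ_2 = -Pa²/(2EI)  [x>a] = -6·2²/(2·50000) = -3/12500 rad
Load 3 — uniform load w=16 kN/m over full span:
  θ_3 = -wx(x²-3Lx+3L²)/(6EI) = -16·(12/5)·((12/5)²-3·4·(12/5)+3·4²)/(6·50000) = -1248/390625 rad
Superposition: θ = Σ θ_i = -10679/7812500 rad ≈ -0.001367 rad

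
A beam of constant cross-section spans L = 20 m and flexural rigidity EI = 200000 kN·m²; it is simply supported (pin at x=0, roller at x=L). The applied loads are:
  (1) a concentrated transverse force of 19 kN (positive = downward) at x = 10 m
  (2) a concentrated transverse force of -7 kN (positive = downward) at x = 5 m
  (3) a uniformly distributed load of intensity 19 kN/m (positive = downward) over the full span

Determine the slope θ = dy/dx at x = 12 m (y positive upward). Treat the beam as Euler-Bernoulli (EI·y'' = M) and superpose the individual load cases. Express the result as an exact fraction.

θ(12) = 9563/960000 rad

Load 1 — point force P=19 kN at a=10 m (b=L-a=10):
  θ_1 = -Pa(2L²-6Lx+3x²+a²)/(6LEI)  [x>a] = -19·10·(2·20²-6·20·12+3·12²+10²)/(6·20·200000) = 171/200000 rad
Load 2 — point force P=-7 kN at a=5 m (b=L-a=15):
  θ_2 = -Pa(2L²-6Lx+3x²+a²)/(6LEI)  [x>a] = -(-7)·5·(2·20²-6·20·12+3·12²+5²)/(6·20·200000) = -427/1600000 rad
Load 3 — uniform load w=19 kN/m over full span:
  θ_3 = -w(L³-6Lx²+4x³)/(24EI) = -19·(20³-6·20·12²+4·12³)/(24·200000) = 703/75000 rad
Superposition: θ = Σ θ_i = 9563/960000 rad ≈ 0.009961 rad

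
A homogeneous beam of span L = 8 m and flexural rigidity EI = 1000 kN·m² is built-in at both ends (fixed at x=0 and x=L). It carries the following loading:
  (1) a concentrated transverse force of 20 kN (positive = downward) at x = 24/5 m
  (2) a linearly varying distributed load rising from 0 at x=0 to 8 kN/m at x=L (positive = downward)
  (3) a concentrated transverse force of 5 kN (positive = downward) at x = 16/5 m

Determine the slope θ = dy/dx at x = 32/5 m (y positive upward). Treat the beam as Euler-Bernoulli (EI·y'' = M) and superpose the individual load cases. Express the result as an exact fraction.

Load 1 — point force P=20 kN at a=24/5 m (b=L-a=16/5):
  θ_1 = Pa²(L-x)(2bL-(3b+a)(L-x))/(2L³EI)  [x>a] = 20·(24/5)²·(8-(32/5))·(2·(16/5)·8-(3·(16/5)+(24/5))·(8-(32/5)))/(2·8³·1000) = 1584/78125 rad
Load 2 — triangular load w₀=8 kN/m (0→w₀ over full span):
  θ_2 = -w₀(2x(L-x)(L-2x)(x+2L)+x²(L-x)²)/(120LEI) = -8·(2·(32/5)·(8-(32/5))·(8-2·(32/5))·((32/5)+2·8)+(32/5)²·(8-(32/5))²)/(120·8·1000) = 4096/234375 rad
Load 3 — point force P=5 kN at a=16/5 m (b=L-a=24/5):
  θ_3 = Pa²(L-x)(2bL-(3b+a)(L-x))/(2L³EI)  [x>a] = 5·(16/5)²·(8-(32/5))·(2·(24/5)·8-(3·(24/5)+(16/5))·(8-(32/5)))/(2·8³·1000) = 304/78125 rad
Superposition: θ = Σ θ_i = 1952/46875 rad ≈ 0.041643 rad

θ(32/5) = 1952/46875 rad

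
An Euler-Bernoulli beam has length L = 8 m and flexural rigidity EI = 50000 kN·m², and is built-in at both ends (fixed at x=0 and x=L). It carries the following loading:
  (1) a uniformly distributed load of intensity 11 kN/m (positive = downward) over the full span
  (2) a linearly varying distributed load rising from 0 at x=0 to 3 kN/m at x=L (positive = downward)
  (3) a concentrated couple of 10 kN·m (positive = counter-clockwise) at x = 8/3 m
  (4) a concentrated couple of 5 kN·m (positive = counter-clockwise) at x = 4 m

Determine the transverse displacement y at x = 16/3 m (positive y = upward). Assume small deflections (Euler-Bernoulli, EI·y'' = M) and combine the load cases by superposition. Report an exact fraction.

y(16/3) = -14903/7593750 m

Load 1 — uniform load w=11 kN/m over full span:
  y_1 = -wx²(L-x)²/(24EI) = -11·(16/3)²·(8-(16/3))²/(24·50000) = -1408/759375 m
Load 2 — triangular load w₀=3 kN/m (0→w₀ over full span):
  y_2 = -w₀x²(L-x)²(x+2L)/(120LEI) = -3·(16/3)²·(8-(16/3))²·((16/3)+2·8)/(120·8·50000) = -1024/3796875 m
Load 3 — applied couple M₀=10 kN·m at a=8/3 m (b=L-a=16/3):
  y_3 = (R_Ax³/6 - M_Ax²/2 - M₀(x-a)²/2)/EI  [x>a] with R_A=5/3, M_A=0 = ((5/3)·(16/3)³/6 - 0·(16/3)²/2 - 10·((16/3)-(8/3))²/2)/50000 = 4/30375 m
Load 4 — applied couple M₀=5 kN·m at a=4 m (b=L-a=4):
  y_4 = (R_Ax³/6 - M_Ax²/2 - M₀(x-a)²/2)/EI  [x>a] with R_A=15/16, M_A=5/4 = ((15/16)·(16/3)³/6 - (5/4)·(16/3)²/2 - 5·((16/3)-4)²/2)/50000 = 1/33750 m
Superposition: y = Σ y_i = -14903/7593750 m ≈ -0.001963 m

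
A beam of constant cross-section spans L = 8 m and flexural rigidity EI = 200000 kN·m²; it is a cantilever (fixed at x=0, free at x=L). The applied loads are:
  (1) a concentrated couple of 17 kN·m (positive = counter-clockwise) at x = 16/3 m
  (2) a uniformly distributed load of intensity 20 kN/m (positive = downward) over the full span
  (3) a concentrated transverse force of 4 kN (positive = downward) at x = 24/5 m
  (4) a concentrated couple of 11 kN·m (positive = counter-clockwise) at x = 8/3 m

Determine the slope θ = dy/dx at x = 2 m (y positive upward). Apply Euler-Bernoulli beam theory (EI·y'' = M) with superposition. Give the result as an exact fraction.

θ(2) = -901/187500 rad

Load 1 — applied couple M₀=17 kN·m at a=16/3 m (b=L-a=8/3):
  θ_1 = M₀x/EI  [x≤a] = 17·2/200000 = 17/100000 rad
Load 2 — uniform load w=20 kN/m over full span:
  θ_2 = -wx(x²-3Lx+3L²)/(6EI) = -20·2·(2²-3·8·2+3·8²)/(6·200000) = -37/7500 rad
Load 3 — point force P=4 kN at a=24/5 m (b=L-a=16/5):
  θ_3 = -Px(2a-x)/(2EI)  [x≤a] = -4·2·(2·(24/5)-2)/(2·200000) = -19/125000 rad
Load 4 — applied couple M₀=11 kN·m at a=8/3 m (b=L-a=16/3):
  θ_4 = M₀x/EI  [x≤a] = 11·2/200000 = 11/100000 rad
Superposition: θ = Σ θ_i = -901/187500 rad ≈ -0.004805 rad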